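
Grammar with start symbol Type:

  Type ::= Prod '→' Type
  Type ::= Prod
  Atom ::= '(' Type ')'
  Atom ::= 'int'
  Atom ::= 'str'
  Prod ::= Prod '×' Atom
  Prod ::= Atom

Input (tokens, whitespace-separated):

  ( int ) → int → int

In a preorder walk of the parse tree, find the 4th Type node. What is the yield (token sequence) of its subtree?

int

[Type [Prod [Atom ( [Type [Prod [Atom int]]] )]] → [Type [Prod [Atom int]] → [Type [Prod [Atom int]]]]]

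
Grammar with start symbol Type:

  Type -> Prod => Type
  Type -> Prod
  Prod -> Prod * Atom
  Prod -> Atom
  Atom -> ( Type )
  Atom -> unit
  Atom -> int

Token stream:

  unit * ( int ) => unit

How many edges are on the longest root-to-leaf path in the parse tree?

[Type [Prod [Prod [Atom unit]] * [Atom ( [Type [Prod [Atom int]]] )]] => [Type [Prod [Atom unit]]]]

6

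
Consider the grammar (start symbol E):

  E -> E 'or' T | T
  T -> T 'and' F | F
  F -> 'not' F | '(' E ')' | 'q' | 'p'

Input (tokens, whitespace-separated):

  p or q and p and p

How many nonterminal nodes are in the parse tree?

10

[E [E [T [F p]]] or [T [T [T [F q]] and [F p]] and [F p]]]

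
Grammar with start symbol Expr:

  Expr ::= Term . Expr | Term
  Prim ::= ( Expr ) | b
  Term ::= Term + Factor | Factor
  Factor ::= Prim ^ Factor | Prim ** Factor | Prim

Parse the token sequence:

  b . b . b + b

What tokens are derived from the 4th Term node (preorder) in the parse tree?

b

[Expr [Term [Factor [Prim b]]] . [Expr [Term [Factor [Prim b]]] . [Expr [Term [Term [Factor [Prim b]]] + [Factor [Prim b]]]]]]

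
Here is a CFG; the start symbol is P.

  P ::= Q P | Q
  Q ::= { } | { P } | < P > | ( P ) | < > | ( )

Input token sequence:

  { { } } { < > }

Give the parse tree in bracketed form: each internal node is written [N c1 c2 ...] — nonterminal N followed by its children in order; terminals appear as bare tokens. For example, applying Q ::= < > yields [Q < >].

[P [Q { [P [Q { }]] }] [P [Q { [P [Q < >]] }]]]

P
Q P
{ P } P
{ Q } P
{ { } } P
{ { } } Q
{ { } } { P }
{ { } } { Q }
{ { } } { < > }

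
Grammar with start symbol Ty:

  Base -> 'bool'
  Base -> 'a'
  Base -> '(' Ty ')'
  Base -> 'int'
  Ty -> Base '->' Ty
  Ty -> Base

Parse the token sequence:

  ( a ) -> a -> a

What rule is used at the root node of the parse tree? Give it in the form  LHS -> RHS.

[Ty [Base ( [Ty [Base a]] )] -> [Ty [Base a] -> [Ty [Base a]]]]

Ty -> Base '->' Ty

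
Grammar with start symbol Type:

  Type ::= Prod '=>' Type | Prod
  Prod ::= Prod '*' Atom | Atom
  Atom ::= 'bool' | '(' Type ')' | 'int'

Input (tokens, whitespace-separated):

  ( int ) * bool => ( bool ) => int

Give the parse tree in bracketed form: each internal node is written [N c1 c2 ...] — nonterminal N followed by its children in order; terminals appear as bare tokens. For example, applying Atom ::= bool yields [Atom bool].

Type
Prod => Type
Prod * Atom => Type
Atom * Atom => Type
( Type ) * Atom => Type
( Prod ) * Atom => Type
( Atom ) * Atom => Type
( int ) * Atom => Type
( int ) * bool => Type
( int ) * bool => Prod => Type
( int ) * bool => Atom => Type
( int ) * bool => ( Type ) => Type
( int ) * bool => ( Prod ) => Type
( int ) * bool => ( Atom ) => Type
( int ) * bool => ( bool ) => Type
( int ) * bool => ( bool ) => Prod
( int ) * bool => ( bool ) => Atom
( int ) * bool => ( bool ) => int

[Type [Prod [Prod [Atom ( [Type [Prod [Atom int]]] )]] * [Atom bool]] => [Type [Prod [Atom ( [Type [Prod [Atom bool]]] )]] => [Type [Prod [Atom int]]]]]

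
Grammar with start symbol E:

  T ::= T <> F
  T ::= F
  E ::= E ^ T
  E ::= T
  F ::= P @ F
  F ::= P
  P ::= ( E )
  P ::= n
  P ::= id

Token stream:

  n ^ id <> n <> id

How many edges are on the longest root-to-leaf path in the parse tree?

[E [E [T [F [P n]]]] ^ [T [T [T [F [P id]]] <> [F [P n]]] <> [F [P id]]]]

6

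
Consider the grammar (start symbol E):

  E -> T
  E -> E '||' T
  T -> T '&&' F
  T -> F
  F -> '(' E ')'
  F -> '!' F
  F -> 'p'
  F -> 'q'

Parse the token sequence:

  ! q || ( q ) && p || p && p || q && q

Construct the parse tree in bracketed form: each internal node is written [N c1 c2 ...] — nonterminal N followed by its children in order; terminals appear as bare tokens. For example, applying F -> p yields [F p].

E
E || T
E || T || T
E || T || T || T
T || T || T || T
F || T || T || T
! F || T || T || T
! q || T || T || T
! q || T && F || T || T
! q || F && F || T || T
! q || ( E ) && F || T || T
! q || ( T ) && F || T || T
! q || ( F ) && F || T || T
! q || ( q ) && F || T || T
! q || ( q ) && p || T || T
! q || ( q ) && p || T && F || T
! q || ( q ) && p || F && F || T
! q || ( q ) && p || p && F || T
! q || ( q ) && p || p && p || T
! q || ( q ) && p || p && p || T && F
! q || ( q ) && p || p && p || F && F
! q || ( q ) && p || p && p || q && F
! q || ( q ) && p || p && p || q && q

[E [E [E [E [T [F ! [F q]]]] || [T [T [F ( [E [T [F q]]] )]] && [F p]]] || [T [T [F p]] && [F p]]] || [T [T [F q]] && [F q]]]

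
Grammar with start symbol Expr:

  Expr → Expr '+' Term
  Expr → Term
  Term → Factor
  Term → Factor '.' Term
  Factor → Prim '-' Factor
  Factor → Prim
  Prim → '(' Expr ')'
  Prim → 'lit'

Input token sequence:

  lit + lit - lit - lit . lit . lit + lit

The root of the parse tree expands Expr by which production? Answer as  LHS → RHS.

[Expr [Expr [Expr [Term [Factor [Prim lit]]]] + [Term [Factor [Prim lit] - [Factor [Prim lit] - [Factor [Prim lit]]]] . [Term [Factor [Prim lit]] . [Term [Factor [Prim lit]]]]]] + [Term [Factor [Prim lit]]]]

Expr → Expr '+' Term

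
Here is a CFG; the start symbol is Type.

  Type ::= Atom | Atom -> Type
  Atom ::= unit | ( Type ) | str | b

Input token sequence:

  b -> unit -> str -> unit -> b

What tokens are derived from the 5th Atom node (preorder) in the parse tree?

[Type [Atom b] -> [Type [Atom unit] -> [Type [Atom str] -> [Type [Atom unit] -> [Type [Atom b]]]]]]

b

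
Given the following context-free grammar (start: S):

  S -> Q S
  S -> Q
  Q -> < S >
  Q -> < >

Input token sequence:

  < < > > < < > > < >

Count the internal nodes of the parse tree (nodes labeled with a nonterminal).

10

[S [Q < [S [Q < >]] >] [S [Q < [S [Q < >]] >] [S [Q < >]]]]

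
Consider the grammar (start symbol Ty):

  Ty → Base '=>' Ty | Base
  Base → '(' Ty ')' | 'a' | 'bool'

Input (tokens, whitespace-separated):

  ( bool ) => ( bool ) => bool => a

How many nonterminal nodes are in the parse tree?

[Ty [Base ( [Ty [Base bool]] )] => [Ty [Base ( [Ty [Base bool]] )] => [Ty [Base bool] => [Ty [Base a]]]]]

12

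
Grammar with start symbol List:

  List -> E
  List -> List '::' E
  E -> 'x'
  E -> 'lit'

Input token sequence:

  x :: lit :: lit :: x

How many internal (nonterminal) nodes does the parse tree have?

[List [List [List [List [E x]] :: [E lit]] :: [E lit]] :: [E x]]

8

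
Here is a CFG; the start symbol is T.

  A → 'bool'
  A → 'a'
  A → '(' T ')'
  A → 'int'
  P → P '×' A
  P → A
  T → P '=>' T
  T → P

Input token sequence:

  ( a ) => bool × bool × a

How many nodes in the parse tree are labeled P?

[T [P [A ( [T [P [A a]]] )]] => [T [P [P [P [A bool]] × [A bool]] × [A a]]]]

5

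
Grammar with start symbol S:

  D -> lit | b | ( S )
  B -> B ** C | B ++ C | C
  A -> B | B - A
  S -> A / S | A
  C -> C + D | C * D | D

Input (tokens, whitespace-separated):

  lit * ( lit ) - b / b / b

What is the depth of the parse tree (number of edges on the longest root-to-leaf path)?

10

[S [A [B [C [C [D lit]] * [D ( [S [A [B [C [D lit]]]]] )]]] - [A [B [C [D b]]]]] / [S [A [B [C [D b]]]] / [S [A [B [C [D b]]]]]]]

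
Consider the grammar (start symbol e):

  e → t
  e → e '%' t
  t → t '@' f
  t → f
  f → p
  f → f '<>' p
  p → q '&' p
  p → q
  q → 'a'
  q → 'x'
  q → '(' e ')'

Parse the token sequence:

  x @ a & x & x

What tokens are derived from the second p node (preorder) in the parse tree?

[e [t [t [f [p [q x]]]] @ [f [p [q a] & [p [q x] & [p [q x]]]]]]]

a & x & x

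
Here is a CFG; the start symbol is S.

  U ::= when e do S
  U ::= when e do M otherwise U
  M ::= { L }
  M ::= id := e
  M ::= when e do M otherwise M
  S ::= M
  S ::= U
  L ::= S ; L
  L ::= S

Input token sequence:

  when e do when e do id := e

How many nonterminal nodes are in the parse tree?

6

[S [U when e do [S [U when e do [S [M id := e]]]]]]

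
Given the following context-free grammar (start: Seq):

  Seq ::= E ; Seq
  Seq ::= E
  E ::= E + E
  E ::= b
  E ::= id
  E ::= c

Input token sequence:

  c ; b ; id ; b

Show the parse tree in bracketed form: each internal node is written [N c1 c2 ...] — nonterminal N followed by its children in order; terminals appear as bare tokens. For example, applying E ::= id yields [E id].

[Seq [E c] ; [Seq [E b] ; [Seq [E id] ; [Seq [E b]]]]]

Seq
E ; Seq
c ; Seq
c ; E ; Seq
c ; b ; Seq
c ; b ; E ; Seq
c ; b ; id ; Seq
c ; b ; id ; E
c ; b ; id ; b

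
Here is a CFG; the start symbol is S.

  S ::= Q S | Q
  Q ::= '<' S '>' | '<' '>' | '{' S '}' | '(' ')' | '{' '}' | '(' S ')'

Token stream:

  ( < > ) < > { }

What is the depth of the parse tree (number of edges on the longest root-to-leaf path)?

[S [Q ( [S [Q < >]] )] [S [Q < >] [S [Q { }]]]]

4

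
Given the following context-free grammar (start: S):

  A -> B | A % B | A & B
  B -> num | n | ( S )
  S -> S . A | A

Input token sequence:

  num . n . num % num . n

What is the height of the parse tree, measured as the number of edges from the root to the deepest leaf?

6

[S [S [S [S [A [B num]]] . [A [B n]]] . [A [A [B num]] % [B num]]] . [A [B n]]]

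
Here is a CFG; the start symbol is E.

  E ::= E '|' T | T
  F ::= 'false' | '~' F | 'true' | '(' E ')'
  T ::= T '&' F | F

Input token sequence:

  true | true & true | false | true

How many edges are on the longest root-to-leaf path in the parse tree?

6

[E [E [E [E [T [F true]]] | [T [T [F true]] & [F true]]] | [T [F false]]] | [T [F true]]]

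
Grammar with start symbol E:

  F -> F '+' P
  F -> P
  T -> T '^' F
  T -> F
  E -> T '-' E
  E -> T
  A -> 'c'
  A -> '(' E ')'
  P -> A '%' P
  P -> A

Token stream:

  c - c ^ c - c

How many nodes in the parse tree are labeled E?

3

[E [T [F [P [A c]]]] - [E [T [T [F [P [A c]]]] ^ [F [P [A c]]]] - [E [T [F [P [A c]]]]]]]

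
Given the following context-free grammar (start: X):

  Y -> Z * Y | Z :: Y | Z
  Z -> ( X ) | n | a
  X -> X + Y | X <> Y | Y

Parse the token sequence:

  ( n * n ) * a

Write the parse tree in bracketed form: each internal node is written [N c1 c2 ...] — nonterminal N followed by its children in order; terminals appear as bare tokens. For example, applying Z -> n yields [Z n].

X
Y
Z * Y
( X ) * Y
( Y ) * Y
( Z * Y ) * Y
( n * Y ) * Y
( n * Z ) * Y
( n * n ) * Y
( n * n ) * Z
( n * n ) * a

[X [Y [Z ( [X [Y [Z n] * [Y [Z n]]]] )] * [Y [Z a]]]]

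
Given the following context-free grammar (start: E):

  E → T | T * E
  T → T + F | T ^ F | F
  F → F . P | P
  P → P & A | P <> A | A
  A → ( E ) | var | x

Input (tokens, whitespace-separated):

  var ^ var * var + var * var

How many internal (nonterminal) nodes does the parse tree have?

23

[E [T [T [F [P [A var]]]] ^ [F [P [A var]]]] * [E [T [T [F [P [A var]]]] + [F [P [A var]]]] * [E [T [F [P [A var]]]]]]]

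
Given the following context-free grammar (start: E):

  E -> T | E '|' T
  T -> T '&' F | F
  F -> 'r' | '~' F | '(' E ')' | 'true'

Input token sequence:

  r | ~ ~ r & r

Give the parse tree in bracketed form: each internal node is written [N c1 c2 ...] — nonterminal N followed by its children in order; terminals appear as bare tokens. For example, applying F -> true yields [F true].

E
E | T
T | T
F | T
r | T
r | T & F
r | F & F
r | ~ F & F
r | ~ ~ F & F
r | ~ ~ r & F
r | ~ ~ r & r

[E [E [T [F r]]] | [T [T [F ~ [F ~ [F r]]]] & [F r]]]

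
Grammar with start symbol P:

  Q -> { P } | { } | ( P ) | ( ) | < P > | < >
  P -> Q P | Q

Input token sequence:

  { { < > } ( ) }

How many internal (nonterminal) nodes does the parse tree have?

[P [Q { [P [Q { [P [Q < >]] }] [P [Q ( )]]] }]]

8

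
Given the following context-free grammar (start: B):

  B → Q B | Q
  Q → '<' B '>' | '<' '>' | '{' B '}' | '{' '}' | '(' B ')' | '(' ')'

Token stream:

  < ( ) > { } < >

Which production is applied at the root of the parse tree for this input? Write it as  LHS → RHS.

B → Q B

[B [Q < [B [Q ( )]] >] [B [Q { }] [B [Q < >]]]]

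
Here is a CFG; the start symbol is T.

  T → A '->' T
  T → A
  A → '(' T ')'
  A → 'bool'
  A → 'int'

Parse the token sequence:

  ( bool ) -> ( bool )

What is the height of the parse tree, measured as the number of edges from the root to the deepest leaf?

[T [A ( [T [A bool]] )] -> [T [A ( [T [A bool]] )]]]

5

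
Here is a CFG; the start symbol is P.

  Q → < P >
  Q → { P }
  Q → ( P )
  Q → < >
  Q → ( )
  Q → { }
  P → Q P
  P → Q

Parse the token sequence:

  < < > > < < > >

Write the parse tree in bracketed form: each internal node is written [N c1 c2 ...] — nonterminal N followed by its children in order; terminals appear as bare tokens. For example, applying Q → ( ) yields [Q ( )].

P
Q P
< P > P
< Q > P
< < > > P
< < > > Q
< < > > < P >
< < > > < Q >
< < > > < < > >

[P [Q < [P [Q < >]] >] [P [Q < [P [Q < >]] >]]]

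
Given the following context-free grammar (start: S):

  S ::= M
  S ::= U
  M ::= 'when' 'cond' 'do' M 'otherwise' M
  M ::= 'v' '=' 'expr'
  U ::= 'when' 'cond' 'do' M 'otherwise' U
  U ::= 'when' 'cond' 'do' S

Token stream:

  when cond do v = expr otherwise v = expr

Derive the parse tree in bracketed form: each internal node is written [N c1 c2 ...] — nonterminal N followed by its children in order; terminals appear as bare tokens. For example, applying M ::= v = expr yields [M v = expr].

S
M
when cond do M otherwise M
when cond do v = expr otherwise M
when cond do v = expr otherwise v = expr

[S [M when cond do [M v = expr] otherwise [M v = expr]]]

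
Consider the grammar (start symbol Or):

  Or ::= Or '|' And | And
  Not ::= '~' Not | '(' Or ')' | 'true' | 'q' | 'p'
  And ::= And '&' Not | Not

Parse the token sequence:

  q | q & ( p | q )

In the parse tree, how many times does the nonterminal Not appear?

5

[Or [Or [And [Not q]]] | [And [And [Not q]] & [Not ( [Or [Or [And [Not p]]] | [And [Not q]]] )]]]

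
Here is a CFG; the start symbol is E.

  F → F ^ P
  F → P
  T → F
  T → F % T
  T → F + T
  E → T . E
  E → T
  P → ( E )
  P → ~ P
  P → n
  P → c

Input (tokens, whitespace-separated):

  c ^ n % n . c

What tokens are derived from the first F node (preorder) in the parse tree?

[E [T [F [F [P c]] ^ [P n]] % [T [F [P n]]]] . [E [T [F [P c]]]]]

c ^ n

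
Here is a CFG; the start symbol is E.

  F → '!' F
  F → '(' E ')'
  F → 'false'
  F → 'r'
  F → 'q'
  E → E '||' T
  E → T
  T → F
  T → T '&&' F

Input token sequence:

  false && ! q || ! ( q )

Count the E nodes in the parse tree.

3

[E [E [T [T [F false]] && [F ! [F q]]]] || [T [F ! [F ( [E [T [F q]]] )]]]]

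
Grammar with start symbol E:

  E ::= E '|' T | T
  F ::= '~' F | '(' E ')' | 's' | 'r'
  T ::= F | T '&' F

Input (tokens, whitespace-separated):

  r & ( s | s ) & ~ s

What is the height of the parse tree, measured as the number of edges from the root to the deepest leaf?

8

[E [T [T [T [F r]] & [F ( [E [E [T [F s]]] | [T [F s]]] )]] & [F ~ [F s]]]]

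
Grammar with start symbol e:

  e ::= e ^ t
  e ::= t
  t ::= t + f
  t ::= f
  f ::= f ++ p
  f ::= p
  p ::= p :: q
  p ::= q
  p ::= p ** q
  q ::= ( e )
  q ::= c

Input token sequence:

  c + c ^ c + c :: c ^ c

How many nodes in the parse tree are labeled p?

[e [e [e [t [t [f [p [q c]]]] + [f [p [q c]]]]] ^ [t [t [f [p [q c]]]] + [f [p [p [q c]] :: [q c]]]]] ^ [t [f [p [q c]]]]]

6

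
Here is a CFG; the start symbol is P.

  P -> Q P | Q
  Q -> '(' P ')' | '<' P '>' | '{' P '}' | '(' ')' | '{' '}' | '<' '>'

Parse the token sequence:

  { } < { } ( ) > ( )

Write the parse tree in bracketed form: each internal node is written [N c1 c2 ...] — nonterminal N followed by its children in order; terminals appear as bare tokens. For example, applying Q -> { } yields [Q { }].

[P [Q { }] [P [Q < [P [Q { }] [P [Q ( )]]] >] [P [Q ( )]]]]

P
Q P
{ } P
{ } Q P
{ } < P > P
{ } < Q P > P
{ } < { } P > P
{ } < { } Q > P
{ } < { } ( ) > P
{ } < { } ( ) > Q
{ } < { } ( ) > ( )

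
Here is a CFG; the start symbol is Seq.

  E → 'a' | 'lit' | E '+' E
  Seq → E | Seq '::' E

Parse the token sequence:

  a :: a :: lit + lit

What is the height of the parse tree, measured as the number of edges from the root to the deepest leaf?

4

[Seq [Seq [Seq [E a]] :: [E a]] :: [E [E lit] + [E lit]]]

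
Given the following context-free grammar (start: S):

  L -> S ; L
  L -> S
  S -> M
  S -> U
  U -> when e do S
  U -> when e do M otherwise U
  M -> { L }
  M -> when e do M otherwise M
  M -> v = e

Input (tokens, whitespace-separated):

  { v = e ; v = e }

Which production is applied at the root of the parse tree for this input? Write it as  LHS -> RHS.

[S [M { [L [S [M v = e]] ; [L [S [M v = e]]]] }]]

S -> M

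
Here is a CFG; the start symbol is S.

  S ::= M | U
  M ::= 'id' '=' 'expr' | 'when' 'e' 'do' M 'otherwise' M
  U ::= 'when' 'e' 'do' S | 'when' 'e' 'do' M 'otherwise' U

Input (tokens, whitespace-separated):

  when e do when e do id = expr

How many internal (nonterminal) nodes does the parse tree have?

6

[S [U when e do [S [U when e do [S [M id = expr]]]]]]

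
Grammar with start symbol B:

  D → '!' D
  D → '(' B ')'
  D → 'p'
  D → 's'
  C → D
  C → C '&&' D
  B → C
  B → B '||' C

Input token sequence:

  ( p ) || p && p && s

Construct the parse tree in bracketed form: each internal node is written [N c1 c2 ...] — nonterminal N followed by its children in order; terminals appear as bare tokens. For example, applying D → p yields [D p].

[B [B [C [D ( [B [C [D p]]] )]]] || [C [C [C [D p]] && [D p]] && [D s]]]

B
B || C
C || C
D || C
( B ) || C
( C ) || C
( D ) || C
( p ) || C
( p ) || C && D
( p ) || C && D && D
( p ) || D && D && D
( p ) || p && D && D
( p ) || p && p && D
( p ) || p && p && s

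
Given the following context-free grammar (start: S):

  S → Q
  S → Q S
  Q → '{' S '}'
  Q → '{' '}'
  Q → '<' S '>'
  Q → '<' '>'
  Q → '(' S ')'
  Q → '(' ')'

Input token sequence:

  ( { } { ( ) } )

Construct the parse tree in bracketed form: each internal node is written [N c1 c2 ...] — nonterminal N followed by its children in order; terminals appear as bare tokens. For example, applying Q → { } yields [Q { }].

[S [Q ( [S [Q { }] [S [Q { [S [Q ( )]] }]]] )]]

S
Q
( S )
( Q S )
( { } S )
( { } Q )
( { } { S } )
( { } { Q } )
( { } { ( ) } )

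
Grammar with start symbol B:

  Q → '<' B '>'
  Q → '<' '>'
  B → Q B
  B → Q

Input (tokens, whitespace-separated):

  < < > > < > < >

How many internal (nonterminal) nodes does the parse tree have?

[B [Q < [B [Q < >]] >] [B [Q < >] [B [Q < >]]]]

8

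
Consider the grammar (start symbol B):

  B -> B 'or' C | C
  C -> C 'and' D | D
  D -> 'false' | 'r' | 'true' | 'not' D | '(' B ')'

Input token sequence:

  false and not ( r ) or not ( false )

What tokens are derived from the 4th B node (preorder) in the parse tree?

[B [B [C [C [D false]] and [D not [D ( [B [C [D r]]] )]]]] or [C [D not [D ( [B [C [D false]]] )]]]]

false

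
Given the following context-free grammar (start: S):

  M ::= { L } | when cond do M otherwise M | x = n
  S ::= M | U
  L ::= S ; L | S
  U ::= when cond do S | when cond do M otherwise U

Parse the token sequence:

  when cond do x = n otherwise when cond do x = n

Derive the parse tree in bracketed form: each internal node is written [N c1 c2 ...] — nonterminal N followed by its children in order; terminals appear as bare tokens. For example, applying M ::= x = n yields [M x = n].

S
U
when cond do M otherwise U
when cond do x = n otherwise U
when cond do x = n otherwise when cond do S
when cond do x = n otherwise when cond do M
when cond do x = n otherwise when cond do x = n

[S [U when cond do [M x = n] otherwise [U when cond do [S [M x = n]]]]]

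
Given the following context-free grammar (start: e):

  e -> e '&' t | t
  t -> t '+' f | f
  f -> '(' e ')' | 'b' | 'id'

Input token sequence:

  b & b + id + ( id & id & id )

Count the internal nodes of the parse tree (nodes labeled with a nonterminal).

19

[e [e [t [f b]]] & [t [t [t [f b]] + [f id]] + [f ( [e [e [e [t [f id]]] & [t [f id]]] & [t [f id]]] )]]]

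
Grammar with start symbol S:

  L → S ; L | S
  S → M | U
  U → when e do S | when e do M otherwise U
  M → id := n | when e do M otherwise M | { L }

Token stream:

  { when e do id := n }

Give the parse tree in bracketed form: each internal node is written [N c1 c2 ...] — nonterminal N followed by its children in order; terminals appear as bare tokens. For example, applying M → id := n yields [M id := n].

[S [M { [L [S [U when e do [S [M id := n]]]]] }]]

S
M
{ L }
{ S }
{ U }
{ when e do S }
{ when e do M }
{ when e do id := n }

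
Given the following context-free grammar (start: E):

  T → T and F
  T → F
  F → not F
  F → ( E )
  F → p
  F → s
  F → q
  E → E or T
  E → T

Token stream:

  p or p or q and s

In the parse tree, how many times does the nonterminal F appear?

4

[E [E [E [T [F p]]] or [T [F p]]] or [T [T [F q]] and [F s]]]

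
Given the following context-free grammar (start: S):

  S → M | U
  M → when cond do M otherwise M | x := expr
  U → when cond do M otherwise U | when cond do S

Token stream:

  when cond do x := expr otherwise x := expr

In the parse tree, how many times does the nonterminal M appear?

3

[S [M when cond do [M x := expr] otherwise [M x := expr]]]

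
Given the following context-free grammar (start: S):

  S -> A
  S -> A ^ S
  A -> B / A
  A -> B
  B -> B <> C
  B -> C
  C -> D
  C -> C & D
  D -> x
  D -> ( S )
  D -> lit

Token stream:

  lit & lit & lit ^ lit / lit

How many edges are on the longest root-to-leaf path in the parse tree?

7

[S [A [B [C [C [C [D lit]] & [D lit]] & [D lit]]]] ^ [S [A [B [C [D lit]]] / [A [B [C [D lit]]]]]]]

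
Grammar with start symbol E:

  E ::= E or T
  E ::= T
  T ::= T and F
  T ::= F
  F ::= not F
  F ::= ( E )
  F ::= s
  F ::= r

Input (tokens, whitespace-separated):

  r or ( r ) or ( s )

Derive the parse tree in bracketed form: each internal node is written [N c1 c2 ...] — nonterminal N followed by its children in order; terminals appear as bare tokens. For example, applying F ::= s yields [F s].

E
E or T
E or T or T
T or T or T
F or T or T
r or T or T
r or F or T
r or ( E ) or T
r or ( T ) or T
r or ( F ) or T
r or ( r ) or T
r or ( r ) or F
r or ( r ) or ( E )
r or ( r ) or ( T )
r or ( r ) or ( F )
r or ( r ) or ( s )

[E [E [E [T [F r]]] or [T [F ( [E [T [F r]]] )]]] or [T [F ( [E [T [F s]]] )]]]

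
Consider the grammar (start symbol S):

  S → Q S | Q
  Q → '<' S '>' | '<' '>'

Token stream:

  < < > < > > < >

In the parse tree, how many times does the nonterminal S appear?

4

[S [Q < [S [Q < >] [S [Q < >]]] >] [S [Q < >]]]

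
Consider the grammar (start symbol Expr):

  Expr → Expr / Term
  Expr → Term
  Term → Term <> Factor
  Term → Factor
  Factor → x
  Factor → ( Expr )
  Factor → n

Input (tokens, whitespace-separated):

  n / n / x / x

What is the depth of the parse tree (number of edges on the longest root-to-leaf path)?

6

[Expr [Expr [Expr [Expr [Term [Factor n]]] / [Term [Factor n]]] / [Term [Factor x]]] / [Term [Factor x]]]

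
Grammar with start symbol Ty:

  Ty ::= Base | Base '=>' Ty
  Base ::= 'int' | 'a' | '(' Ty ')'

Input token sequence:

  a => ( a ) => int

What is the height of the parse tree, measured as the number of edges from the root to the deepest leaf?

[Ty [Base a] => [Ty [Base ( [Ty [Base a]] )] => [Ty [Base int]]]]

5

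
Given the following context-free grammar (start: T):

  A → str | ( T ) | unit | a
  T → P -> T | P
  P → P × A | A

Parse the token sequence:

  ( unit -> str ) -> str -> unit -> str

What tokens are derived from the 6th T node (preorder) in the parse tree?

[T [P [A ( [T [P [A unit]] -> [T [P [A str]]]] )]] -> [T [P [A str]] -> [T [P [A unit]] -> [T [P [A str]]]]]]

str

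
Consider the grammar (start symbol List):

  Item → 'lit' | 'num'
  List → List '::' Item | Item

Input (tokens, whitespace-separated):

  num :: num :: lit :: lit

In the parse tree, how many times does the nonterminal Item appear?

[List [List [List [List [Item num]] :: [Item num]] :: [Item lit]] :: [Item lit]]

4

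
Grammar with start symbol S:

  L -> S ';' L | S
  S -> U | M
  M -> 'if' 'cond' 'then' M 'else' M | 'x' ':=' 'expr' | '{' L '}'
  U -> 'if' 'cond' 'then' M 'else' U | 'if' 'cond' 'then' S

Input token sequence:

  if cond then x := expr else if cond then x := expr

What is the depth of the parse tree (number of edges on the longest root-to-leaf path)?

[S [U if cond then [M x := expr] else [U if cond then [S [M x := expr]]]]]

5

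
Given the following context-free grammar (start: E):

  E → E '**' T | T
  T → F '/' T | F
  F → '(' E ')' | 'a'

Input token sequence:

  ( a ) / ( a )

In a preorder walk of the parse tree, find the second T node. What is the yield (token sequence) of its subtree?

[E [T [F ( [E [T [F a]]] )] / [T [F ( [E [T [F a]]] )]]]]

a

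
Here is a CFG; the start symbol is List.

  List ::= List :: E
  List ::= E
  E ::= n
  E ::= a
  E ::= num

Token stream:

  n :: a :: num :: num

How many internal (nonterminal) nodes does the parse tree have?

[List [List [List [List [E n]] :: [E a]] :: [E num]] :: [E num]]

8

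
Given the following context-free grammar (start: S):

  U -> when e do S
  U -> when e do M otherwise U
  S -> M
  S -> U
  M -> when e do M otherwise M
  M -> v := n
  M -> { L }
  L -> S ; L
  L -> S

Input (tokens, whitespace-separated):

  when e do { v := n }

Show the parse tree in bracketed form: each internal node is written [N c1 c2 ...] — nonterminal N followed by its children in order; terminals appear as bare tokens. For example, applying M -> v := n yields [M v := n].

S
U
when e do S
when e do M
when e do { L }
when e do { S }
when e do { M }
when e do { v := n }

[S [U when e do [S [M { [L [S [M v := n]]] }]]]]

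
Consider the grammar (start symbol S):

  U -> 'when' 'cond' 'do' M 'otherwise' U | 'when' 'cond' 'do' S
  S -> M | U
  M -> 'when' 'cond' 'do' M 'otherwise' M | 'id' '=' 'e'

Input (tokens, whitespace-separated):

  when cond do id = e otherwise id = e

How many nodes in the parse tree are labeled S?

1

[S [M when cond do [M id = e] otherwise [M id = e]]]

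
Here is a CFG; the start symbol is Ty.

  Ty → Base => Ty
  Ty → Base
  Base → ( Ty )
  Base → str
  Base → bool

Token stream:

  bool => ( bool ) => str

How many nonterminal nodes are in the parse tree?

[Ty [Base bool] => [Ty [Base ( [Ty [Base bool]] )] => [Ty [Base str]]]]

8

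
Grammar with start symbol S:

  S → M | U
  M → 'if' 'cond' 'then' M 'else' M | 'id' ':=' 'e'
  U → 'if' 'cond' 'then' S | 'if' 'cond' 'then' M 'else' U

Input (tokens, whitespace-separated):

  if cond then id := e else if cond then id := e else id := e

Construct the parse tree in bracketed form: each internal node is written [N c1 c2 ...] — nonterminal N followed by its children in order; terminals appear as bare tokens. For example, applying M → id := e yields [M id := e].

S
M
if cond then M else M
if cond then id := e else M
if cond then id := e else if cond then M else M
if cond then id := e else if cond then id := e else M
if cond then id := e else if cond then id := e else id := e

[S [M if cond then [M id := e] else [M if cond then [M id := e] else [M id := e]]]]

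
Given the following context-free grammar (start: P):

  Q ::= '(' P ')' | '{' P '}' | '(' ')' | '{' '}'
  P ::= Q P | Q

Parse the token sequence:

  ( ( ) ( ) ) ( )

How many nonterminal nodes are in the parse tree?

8

[P [Q ( [P [Q ( )] [P [Q ( )]]] )] [P [Q ( )]]]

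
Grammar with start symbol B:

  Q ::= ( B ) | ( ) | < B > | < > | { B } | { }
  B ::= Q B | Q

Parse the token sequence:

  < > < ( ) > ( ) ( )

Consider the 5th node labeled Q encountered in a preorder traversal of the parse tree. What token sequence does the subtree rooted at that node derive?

( )

[B [Q < >] [B [Q < [B [Q ( )]] >] [B [Q ( )] [B [Q ( )]]]]]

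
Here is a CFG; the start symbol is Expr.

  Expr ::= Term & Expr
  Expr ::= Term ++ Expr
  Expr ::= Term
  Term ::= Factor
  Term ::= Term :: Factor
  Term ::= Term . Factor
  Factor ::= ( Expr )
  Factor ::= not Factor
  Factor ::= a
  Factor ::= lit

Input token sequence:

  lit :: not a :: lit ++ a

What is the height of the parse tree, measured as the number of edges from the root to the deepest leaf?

[Expr [Term [Term [Term [Factor lit]] :: [Factor not [Factor a]]] :: [Factor lit]] ++ [Expr [Term [Factor a]]]]

5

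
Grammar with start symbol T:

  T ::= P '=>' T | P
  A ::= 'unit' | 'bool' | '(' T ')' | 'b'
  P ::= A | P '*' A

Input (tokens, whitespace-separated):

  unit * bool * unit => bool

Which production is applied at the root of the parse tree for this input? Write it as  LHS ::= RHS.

T ::= P '=>' T

[T [P [P [P [A unit]] * [A bool]] * [A unit]] => [T [P [A bool]]]]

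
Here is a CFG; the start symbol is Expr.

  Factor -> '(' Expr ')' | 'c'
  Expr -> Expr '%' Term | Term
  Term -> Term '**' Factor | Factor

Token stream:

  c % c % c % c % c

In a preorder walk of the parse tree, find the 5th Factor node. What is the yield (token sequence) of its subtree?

[Expr [Expr [Expr [Expr [Expr [Term [Factor c]]] % [Term [Factor c]]] % [Term [Factor c]]] % [Term [Factor c]]] % [Term [Factor c]]]

c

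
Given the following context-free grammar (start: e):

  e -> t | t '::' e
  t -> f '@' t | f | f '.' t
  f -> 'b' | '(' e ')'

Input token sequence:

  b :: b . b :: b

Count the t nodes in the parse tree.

[e [t [f b]] :: [e [t [f b] . [t [f b]]] :: [e [t [f b]]]]]

4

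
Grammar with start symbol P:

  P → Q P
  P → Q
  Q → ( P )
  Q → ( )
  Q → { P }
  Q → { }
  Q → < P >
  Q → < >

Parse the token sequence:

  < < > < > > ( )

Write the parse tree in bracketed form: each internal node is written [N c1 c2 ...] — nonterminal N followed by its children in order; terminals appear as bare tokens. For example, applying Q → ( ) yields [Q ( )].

P
Q P
< P > P
< Q P > P
< < > P > P
< < > Q > P
< < > < > > P
< < > < > > Q
< < > < > > ( )

[P [Q < [P [Q < >] [P [Q < >]]] >] [P [Q ( )]]]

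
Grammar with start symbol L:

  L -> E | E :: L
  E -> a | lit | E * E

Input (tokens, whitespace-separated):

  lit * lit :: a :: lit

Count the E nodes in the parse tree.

[L [E [E lit] * [E lit]] :: [L [E a] :: [L [E lit]]]]

5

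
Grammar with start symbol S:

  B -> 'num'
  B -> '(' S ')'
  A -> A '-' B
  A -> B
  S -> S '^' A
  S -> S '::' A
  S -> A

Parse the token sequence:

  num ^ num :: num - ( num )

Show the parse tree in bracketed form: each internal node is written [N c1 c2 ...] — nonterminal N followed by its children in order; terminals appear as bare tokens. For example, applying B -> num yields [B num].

[S [S [S [A [B num]]] ^ [A [B num]]] :: [A [A [B num]] - [B ( [S [A [B num]]] )]]]

S
S :: A
S ^ A :: A
A ^ A :: A
B ^ A :: A
num ^ A :: A
num ^ B :: A
num ^ num :: A
num ^ num :: A - B
num ^ num :: B - B
num ^ num :: num - B
num ^ num :: num - ( S )
num ^ num :: num - ( A )
num ^ num :: num - ( B )
num ^ num :: num - ( num )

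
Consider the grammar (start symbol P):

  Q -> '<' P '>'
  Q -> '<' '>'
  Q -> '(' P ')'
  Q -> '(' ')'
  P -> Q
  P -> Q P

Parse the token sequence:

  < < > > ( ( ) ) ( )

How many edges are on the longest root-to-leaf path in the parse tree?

5

[P [Q < [P [Q < >]] >] [P [Q ( [P [Q ( )]] )] [P [Q ( )]]]]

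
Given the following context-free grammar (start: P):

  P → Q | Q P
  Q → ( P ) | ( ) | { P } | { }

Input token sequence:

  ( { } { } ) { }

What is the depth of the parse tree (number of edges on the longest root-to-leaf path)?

[P [Q ( [P [Q { }] [P [Q { }]]] )] [P [Q { }]]]

5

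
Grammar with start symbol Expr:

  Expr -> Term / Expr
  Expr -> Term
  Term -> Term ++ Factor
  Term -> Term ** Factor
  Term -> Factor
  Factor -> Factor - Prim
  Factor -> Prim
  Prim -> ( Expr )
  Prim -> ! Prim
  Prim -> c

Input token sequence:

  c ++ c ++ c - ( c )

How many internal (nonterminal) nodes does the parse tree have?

16

[Expr [Term [Term [Term [Factor [Prim c]]] ++ [Factor [Prim c]]] ++ [Factor [Factor [Prim c]] - [Prim ( [Expr [Term [Factor [Prim c]]]] )]]]]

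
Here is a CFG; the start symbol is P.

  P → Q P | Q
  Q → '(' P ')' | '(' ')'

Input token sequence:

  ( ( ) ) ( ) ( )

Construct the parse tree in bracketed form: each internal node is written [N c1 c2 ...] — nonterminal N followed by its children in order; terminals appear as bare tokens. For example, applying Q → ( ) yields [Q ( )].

P
Q P
( P ) P
( Q ) P
( ( ) ) P
( ( ) ) Q P
( ( ) ) ( ) P
( ( ) ) ( ) Q
( ( ) ) ( ) ( )

[P [Q ( [P [Q ( )]] )] [P [Q ( )] [P [Q ( )]]]]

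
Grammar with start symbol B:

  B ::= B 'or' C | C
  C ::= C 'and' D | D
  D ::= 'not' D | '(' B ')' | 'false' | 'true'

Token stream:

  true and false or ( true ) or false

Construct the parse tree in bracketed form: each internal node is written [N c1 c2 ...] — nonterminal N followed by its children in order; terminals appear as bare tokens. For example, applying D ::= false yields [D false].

B
B or C
B or C or C
C or C or C
C and D or C or C
D and D or C or C
true and D or C or C
true and false or C or C
true and false or D or C
true and false or ( B ) or C
true and false or ( C ) or C
true and false or ( D ) or C
true and false or ( true ) or C
true and false or ( true ) or D
true and false or ( true ) or false

[B [B [B [C [C [D true]] and [D false]]] or [C [D ( [B [C [D true]]] )]]] or [C [D false]]]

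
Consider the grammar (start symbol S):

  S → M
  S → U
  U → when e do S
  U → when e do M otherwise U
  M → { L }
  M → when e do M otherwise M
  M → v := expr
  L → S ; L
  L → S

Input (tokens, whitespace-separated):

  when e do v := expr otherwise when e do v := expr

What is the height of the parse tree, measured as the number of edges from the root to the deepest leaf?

[S [U when e do [M v := expr] otherwise [U when e do [S [M v := expr]]]]]

5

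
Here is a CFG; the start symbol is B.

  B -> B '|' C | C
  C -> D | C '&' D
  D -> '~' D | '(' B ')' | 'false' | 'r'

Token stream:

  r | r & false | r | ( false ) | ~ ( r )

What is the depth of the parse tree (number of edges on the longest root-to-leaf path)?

7

[B [B [B [B [B [C [D r]]] | [C [C [D r]] & [D false]]] | [C [D r]]] | [C [D ( [B [C [D false]]] )]]] | [C [D ~ [D ( [B [C [D r]]] )]]]]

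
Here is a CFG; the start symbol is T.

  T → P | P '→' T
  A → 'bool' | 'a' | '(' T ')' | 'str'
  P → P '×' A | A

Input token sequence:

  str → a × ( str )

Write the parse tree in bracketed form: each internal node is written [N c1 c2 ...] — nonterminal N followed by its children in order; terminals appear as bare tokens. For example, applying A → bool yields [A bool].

[T [P [A str]] → [T [P [P [A a]] × [A ( [T [P [A str]]] )]]]]

T
P → T
A → T
str → T
str → P
str → P × A
str → A × A
str → a × A
str → a × ( T )
str → a × ( P )
str → a × ( A )
str → a × ( str )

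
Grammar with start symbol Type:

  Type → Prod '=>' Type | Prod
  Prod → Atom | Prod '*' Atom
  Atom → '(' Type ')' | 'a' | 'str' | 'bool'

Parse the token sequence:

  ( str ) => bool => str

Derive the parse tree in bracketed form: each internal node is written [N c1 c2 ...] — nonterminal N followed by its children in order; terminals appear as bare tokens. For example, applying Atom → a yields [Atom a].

Type
Prod => Type
Atom => Type
( Type ) => Type
( Prod ) => Type
( Atom ) => Type
( str ) => Type
( str ) => Prod => Type
( str ) => Atom => Type
( str ) => bool => Type
( str ) => bool => Prod
( str ) => bool => Atom
( str ) => bool => str

[Type [Prod [Atom ( [Type [Prod [Atom str]]] )]] => [Type [Prod [Atom bool]] => [Type [Prod [Atom str]]]]]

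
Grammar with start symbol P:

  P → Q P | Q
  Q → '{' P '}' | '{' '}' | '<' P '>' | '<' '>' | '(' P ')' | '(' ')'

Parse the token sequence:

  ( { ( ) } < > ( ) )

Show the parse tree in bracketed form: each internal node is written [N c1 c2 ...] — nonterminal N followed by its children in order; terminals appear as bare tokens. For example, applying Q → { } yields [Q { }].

P
Q
( P )
( Q P )
( { P } P )
( { Q } P )
( { ( ) } P )
( { ( ) } Q P )
( { ( ) } < > P )
( { ( ) } < > Q )
( { ( ) } < > ( ) )

[P [Q ( [P [Q { [P [Q ( )]] }] [P [Q < >] [P [Q ( )]]]] )]]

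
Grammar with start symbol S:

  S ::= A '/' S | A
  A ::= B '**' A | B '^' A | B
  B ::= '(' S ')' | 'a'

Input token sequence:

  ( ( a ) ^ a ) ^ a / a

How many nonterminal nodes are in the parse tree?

16

[S [A [B ( [S [A [B ( [S [A [B a]]] )] ^ [A [B a]]]] )] ^ [A [B a]]] / [S [A [B a]]]]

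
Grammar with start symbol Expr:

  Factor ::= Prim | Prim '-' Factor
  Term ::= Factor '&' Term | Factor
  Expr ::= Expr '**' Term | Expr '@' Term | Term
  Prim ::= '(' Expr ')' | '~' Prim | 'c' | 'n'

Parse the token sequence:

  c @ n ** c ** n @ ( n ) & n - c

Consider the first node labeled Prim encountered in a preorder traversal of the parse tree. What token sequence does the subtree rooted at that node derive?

[Expr [Expr [Expr [Expr [Expr [Term [Factor [Prim c]]]] @ [Term [Factor [Prim n]]]] ** [Term [Factor [Prim c]]]] ** [Term [Factor [Prim n]]]] @ [Term [Factor [Prim ( [Expr [Term [Factor [Prim n]]]] )]] & [Term [Factor [Prim n] - [Factor [Prim c]]]]]]

c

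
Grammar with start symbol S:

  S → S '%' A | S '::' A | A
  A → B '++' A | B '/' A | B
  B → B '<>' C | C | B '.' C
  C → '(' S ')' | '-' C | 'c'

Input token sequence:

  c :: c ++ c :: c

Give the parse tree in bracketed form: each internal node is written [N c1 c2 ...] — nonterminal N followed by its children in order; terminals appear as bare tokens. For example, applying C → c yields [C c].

S
S :: A
S :: A :: A
A :: A :: A
B :: A :: A
C :: A :: A
c :: A :: A
c :: B ++ A :: A
c :: C ++ A :: A
c :: c ++ A :: A
c :: c ++ B :: A
c :: c ++ C :: A
c :: c ++ c :: A
c :: c ++ c :: B
c :: c ++ c :: C
c :: c ++ c :: c

[S [S [S [A [B [C c]]]] :: [A [B [C c]] ++ [A [B [C c]]]]] :: [A [B [C c]]]]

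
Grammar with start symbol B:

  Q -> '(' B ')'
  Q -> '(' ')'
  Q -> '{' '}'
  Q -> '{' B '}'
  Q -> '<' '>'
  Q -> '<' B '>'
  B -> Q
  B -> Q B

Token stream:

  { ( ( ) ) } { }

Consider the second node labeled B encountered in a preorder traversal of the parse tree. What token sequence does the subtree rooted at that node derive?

[B [Q { [B [Q ( [B [Q ( )]] )]] }] [B [Q { }]]]

( ( ) )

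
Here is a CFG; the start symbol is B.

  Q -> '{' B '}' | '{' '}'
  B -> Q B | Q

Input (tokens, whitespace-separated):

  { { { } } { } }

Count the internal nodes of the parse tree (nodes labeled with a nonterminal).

8

[B [Q { [B [Q { [B [Q { }]] }] [B [Q { }]]] }]]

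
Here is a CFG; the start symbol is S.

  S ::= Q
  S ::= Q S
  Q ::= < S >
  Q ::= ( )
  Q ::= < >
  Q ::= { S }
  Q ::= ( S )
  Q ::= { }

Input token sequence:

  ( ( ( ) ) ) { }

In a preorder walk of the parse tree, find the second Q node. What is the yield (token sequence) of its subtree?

[S [Q ( [S [Q ( [S [Q ( )]] )]] )] [S [Q { }]]]

( ( ) )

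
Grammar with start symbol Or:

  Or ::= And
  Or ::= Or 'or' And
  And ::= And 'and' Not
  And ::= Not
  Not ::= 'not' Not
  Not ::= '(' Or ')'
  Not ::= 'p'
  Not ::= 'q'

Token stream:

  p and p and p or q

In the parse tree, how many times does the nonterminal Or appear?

[Or [Or [And [And [And [Not p]] and [Not p]] and [Not p]]] or [And [Not q]]]

2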